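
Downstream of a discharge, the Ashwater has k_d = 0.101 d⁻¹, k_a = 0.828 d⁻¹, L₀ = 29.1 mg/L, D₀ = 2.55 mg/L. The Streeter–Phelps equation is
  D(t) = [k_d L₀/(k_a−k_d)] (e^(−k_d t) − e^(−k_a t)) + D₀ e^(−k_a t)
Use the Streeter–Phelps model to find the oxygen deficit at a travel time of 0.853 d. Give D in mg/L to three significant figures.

D ≈ 2.97 mg/L

k_d L₀/(k_a−k_d) = 0.101×29.1/(0.828−0.101) = 2.939/0.7270 = 4.043 mg/L.
e^(−k_d t) = e^(−0.101×0.8530) = 0.9175; e^(−k_a t) = e^(−0.828×0.8530) = 0.4935.
D = 4.043 × (0.9175 − 0.4935) + 2.55 × 0.4935 = 1.714 + 1.258 = 2.972 mg/L.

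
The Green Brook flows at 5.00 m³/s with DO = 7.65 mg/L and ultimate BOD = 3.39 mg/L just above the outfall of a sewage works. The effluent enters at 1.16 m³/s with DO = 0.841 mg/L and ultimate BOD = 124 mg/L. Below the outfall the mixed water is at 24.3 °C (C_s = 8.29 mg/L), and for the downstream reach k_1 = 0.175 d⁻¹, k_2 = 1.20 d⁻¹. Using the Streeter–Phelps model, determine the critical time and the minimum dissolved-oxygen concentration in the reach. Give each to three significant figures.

t_c ≈ 1.33 d; minimum DO ≈ 5.27 mg/L

Mixed DO = (5.00×7.65 + 1.16×0.841)/(5.00+1.16) = 39.23/6.160 = 6.368 mg/L.
Mixed L₀ = (5.00×3.39 + 1.16×124)/(6.160) = 160.8/6.160 = 26.10 mg/L.
Initial deficit D₀ = C_s − DO₀ = 8.29 − 6.368 = 1.922 mg/L.
t_c = (1/1.025) ln[(1.20/0.175)(1 − 1.922×1.025/(0.175×26.10))] = 0.9756 × ln(3.899) = 1.328 d.
D_c = (0.175/1.20) × 26.10 × e^(−0.175×1.328) = 0.1458 × 26.10 × 0.7927 = 3.017 mg/L.
Minimum DO = 8.29 − 3.017 = 5.273 mg/L.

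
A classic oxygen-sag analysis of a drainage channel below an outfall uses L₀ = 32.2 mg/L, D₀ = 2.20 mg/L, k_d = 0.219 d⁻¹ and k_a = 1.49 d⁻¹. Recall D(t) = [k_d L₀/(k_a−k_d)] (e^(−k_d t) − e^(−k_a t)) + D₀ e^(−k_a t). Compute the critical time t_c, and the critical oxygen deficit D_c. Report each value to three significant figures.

With k_a/k_d = 6.804 and 1 − D₀(k_a−k_d)/(k_d L₀) = 0.6035,
t_c = ln(6.804 × 0.6035) / (1.49 − 0.219) = ln(4.106) / 1.271 = 1.412/1.271 = 1.111 d.
L(t_c) = L₀ e^(−k_d t_c) = 32.2 × 0.7840 = 25.24 mg/L, and at the critical point k_a D_c = k_d L, so D_c = (0.219/1.49) × 25.24 = 3.710 mg/L.

t_c ≈ 1.11 d; D_c ≈ 3.71 mg/L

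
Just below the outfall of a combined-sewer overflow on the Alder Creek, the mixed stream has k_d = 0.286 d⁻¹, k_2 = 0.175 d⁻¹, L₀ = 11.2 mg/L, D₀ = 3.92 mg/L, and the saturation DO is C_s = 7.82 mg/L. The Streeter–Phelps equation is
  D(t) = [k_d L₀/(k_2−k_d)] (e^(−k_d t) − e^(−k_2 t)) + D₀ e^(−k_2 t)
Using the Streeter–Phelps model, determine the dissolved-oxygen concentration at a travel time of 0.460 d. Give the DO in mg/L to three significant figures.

k_d L₀/(k_2−k_d) = 0.286×11.2/(0.175−0.286) = 3.203/-0.1110 = -28.86 mg/L.
e^(−k_d t) = e^(−0.286×0.4600) = 0.8767; e^(−k_2 t) = e^(−0.175×0.4600) = 0.9227.
D = -28.86 × (0.8767 − 0.9227) + 3.92 × 0.9227 = 1.325 + 3.617 = 4.942 mg/L.
DO = C_s − D = 7.82 − 4.942 = 2.878 mg/L.

DO ≈ 2.88 mg/L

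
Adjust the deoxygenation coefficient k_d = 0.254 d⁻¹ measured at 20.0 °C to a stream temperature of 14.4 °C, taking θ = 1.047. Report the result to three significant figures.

k_d ≈ 0.196 d⁻¹

k_d(T₂) = k_d(T₁) · θ^(T₂−T₁) = 0.254 × 1.047^(14.4−20.0)
= 0.254 × 1.047^-5.60 = 0.254 × 0.7732 = 0.1964 d⁻¹.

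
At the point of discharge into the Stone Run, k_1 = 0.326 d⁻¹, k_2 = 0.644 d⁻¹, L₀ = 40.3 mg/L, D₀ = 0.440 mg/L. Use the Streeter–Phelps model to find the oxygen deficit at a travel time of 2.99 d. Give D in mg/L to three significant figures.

D ≈ 9.63 mg/L

k_1 L₀/(k_2−k_1) = 0.326×40.3/(0.644−0.326) = 13.14/0.3180 = 41.31 mg/L.
e^(−k_1 t) = e^(−0.326×2.990) = 0.3773; e^(−k_2 t) = e^(−0.644×2.990) = 0.1458.
D = 41.31 × (0.3773 − 0.1458) + 0.440 × 0.1458 = 9.564 + 0.06415 = 9.628 mg/L.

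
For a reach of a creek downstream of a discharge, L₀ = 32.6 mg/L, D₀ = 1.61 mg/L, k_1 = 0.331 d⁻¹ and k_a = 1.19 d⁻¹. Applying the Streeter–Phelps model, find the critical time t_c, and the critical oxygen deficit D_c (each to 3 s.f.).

t_c = [1/(k_a−k_1)] ln[(k_a/k_1)(1 − D₀(k_a−k_1)/(k_1 L₀))]
= [1/(1.19−0.331)] ln[(1.19/0.331)(1 − 1.61×0.8590/(0.331×32.6))]
= (1/0.8590) ln[3.595 × 0.8718] = 1.164 × ln(3.134) = 1.164 × 1.142 = 1.330 d.
D_c = (k_1/k_a) L₀ e^(−k_1 t_c) = (0.331/1.19) × 32.6 × e^(−0.331×1.330) = 0.2782 × 32.6 × 0.6439 = 5.839 mg/L.

t_c ≈ 1.33 d; D_c ≈ 5.84 mg/L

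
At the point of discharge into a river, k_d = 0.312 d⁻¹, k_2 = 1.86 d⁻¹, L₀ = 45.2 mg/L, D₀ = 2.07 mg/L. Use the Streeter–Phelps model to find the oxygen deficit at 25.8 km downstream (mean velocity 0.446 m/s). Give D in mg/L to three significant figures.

D ≈ 5.37 mg/L

Travel time t = x/v = 25.8 km / (0.446 m/s) = 25800 m / 0.446 m/s = 57850 s = 0.6695 d.
k_d L₀/(k_2−k_d) = 0.312×45.2/(1.86−0.312) = 14.10/1.548 = 9.110 mg/L.
e^(−k_d t) = e^(−0.312×0.6695) = 0.8115; e^(−k_2 t) = e^(−1.86×0.6695) = 0.2878.
D = 9.110 × (0.8115 − 0.2878) + 2.07 × 0.2878 = 4.770 + 0.5958 = 5.366 mg/L.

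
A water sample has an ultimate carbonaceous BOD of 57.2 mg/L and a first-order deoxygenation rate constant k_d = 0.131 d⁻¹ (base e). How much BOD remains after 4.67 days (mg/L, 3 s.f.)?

L ≈ 31.0 mg/L

L_t = L₀ e^(−k_d t) = 57.2 × e^(−0.131×4.67) = 57.2 × 0.5424 = 31.02 mg/L.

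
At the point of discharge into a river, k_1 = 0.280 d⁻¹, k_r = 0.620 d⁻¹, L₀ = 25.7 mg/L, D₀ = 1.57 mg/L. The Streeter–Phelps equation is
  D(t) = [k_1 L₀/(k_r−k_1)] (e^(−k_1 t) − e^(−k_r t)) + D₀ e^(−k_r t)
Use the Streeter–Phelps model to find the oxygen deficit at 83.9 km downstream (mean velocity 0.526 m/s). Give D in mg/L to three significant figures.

D ≈ 6.38 mg/L

Travel time t = x/v = 83.9 km / (0.526 m/s) = 83900 m / 0.526 m/s = 159500 s = 1.846 d.
k_1 L₀/(k_r−k_1) = 0.280×25.7/(0.620−0.280) = 7.196/0.3400 = 21.16 mg/L.
e^(−k_1 t) = e^(−0.280×1.846) = 0.5964; e^(−k_r t) = e^(−0.620×1.846) = 0.3184.
D = 21.16 × (0.5964 − 0.3184) + 1.57 × 0.3184 = 5.884 + 0.4998 = 6.384 mg/L.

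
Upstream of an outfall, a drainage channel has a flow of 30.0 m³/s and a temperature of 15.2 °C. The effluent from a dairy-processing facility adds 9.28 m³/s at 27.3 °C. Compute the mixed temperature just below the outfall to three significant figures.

18.1 °C

Flow-weighted mixing: C = (Q_r C_r + Q_w C_w)/(Q_r + Q_w)
= (30.0×15.2 + 9.28×27.3)/(30.0 + 9.28) = 709.3/39.28 = 18.06 °C.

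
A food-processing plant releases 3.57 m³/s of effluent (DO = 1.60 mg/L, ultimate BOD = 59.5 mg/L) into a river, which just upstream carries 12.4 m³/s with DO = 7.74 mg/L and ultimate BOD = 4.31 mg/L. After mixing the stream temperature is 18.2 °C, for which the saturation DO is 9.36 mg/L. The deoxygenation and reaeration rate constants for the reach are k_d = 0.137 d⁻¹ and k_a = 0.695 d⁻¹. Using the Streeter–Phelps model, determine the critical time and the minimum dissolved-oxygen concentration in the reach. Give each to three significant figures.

t_c ≈ 0.549 d; minimum DO ≈ 6.32 mg/L

Mixed DO = (12.4×7.74 + 3.57×1.60)/(12.4+3.57) = 101.7/15.97 = 6.367 mg/L.
Mixed L₀ = (12.4×4.31 + 3.57×59.5)/(15.97) = 265.9/15.97 = 16.65 mg/L.
Initial deficit D₀ = C_s − DO₀ = 9.36 − 6.367 = 2.993 mg/L.
t_c = (1/0.5580) ln[(0.695/0.137)(1 − 2.993×0.5580/(0.137×16.65))] = 1.792 × ln(1.359) = 0.5494 d.
D_c = (0.137/0.695) × 16.65 × e^(−0.137×0.5494) = 0.1971 × 16.65 × 0.9275 = 3.044 mg/L.
Minimum DO = 9.36 − 3.044 = 6.316 mg/L.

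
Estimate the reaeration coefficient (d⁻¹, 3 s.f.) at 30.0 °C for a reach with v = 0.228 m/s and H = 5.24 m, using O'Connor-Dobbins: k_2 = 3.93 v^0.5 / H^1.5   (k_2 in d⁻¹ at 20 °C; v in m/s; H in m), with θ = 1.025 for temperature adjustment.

k_2(20) = 3.93 × 0.228^0.5 / 5.24^1.5 = 3.93 × 0.4775 / 11.99 = 0.1564 d⁻¹.
k_2(30.0) = 0.1564 × 1.025^(30.0−20) = 0.1564 × 1.280 = 0.2003 d⁻¹.

k_2 ≈ 0.200 d⁻¹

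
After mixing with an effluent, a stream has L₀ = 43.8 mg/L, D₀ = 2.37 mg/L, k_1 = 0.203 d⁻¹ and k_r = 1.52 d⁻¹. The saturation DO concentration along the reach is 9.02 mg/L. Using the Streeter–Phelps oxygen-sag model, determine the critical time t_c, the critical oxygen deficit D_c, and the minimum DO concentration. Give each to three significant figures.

t_c ≈ 1.20 d; D_c ≈ 4.58 mg/L; min DO ≈ 4.44 mg/L

At the critical point dD/dt = 0, so k_1 L₀ e^(−k_1 t) = k_r D. Substituting D(t) from the Streeter–Phelps equation and solving for t gives
t_c = ln[(k_r/k_1)(1 − D₀(k_r−k_1)/(k_1 L₀))] / (k_r−k_1).
Here k_r−k_1 = 1.317 d⁻¹ and 1 − D₀(k_r−k_1)/(k_1 L₀) = 1 − 2.37×1.317/(0.203×43.8) = 0.6490, so
t_c = ln(7.488 × 0.6490) / 1.317 = 1.581 / 1.317 = 1.200 d.
D_c = (k_1/k_r) L₀ e^(−k_1 t_c) = (0.203/1.52) × 43.8 × e^(−0.203×1.200) = 0.1336 × 43.8 × 0.7837 = 4.585 mg/L.
Minimum DO = C_s − D_c = 9.02 − 4.585 = 4.435 mg/L.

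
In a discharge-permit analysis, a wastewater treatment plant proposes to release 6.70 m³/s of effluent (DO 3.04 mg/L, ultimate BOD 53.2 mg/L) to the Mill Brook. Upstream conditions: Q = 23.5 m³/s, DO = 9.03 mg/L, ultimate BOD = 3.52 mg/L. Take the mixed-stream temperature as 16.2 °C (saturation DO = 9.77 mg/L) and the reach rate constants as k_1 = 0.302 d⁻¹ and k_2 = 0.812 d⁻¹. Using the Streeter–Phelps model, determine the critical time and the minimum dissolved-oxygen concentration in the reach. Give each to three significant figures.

Mixed DO = (23.5×9.03 + 6.70×3.04)/(23.5+6.70) = 232.6/30.20 = 7.701 mg/L.
Mixed L₀ = (23.5×3.52 + 6.70×53.2)/(30.20) = 439.2/30.20 = 14.54 mg/L.
Initial deficit D₀ = C_s − DO₀ = 9.77 − 7.701 = 2.069 mg/L.
t_c = (1/0.5100) ln[(0.812/0.302)(1 − 2.069×0.5100/(0.302×14.54))] = 1.961 × ln(2.043) = 1.401 d.
D_c = (0.302/0.812) × 14.54 × e^(−0.302×1.401) = 0.3719 × 14.54 × 0.6551 = 3.543 mg/L.
Minimum DO = 9.77 − 3.543 = 6.227 mg/L.

t_c ≈ 1.40 d; minimum DO ≈ 6.23 mg/L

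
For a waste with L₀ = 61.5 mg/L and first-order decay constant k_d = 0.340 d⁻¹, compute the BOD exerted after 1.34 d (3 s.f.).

y ≈ 22.5 mg/L

y_t = L₀(1 − e^(−k_d t)) = 61.5 × (1 − e^(−0.340×1.34))
= 61.5 × (1 − 0.6341) = 61.5 × 0.3659 = 22.50 mg/L.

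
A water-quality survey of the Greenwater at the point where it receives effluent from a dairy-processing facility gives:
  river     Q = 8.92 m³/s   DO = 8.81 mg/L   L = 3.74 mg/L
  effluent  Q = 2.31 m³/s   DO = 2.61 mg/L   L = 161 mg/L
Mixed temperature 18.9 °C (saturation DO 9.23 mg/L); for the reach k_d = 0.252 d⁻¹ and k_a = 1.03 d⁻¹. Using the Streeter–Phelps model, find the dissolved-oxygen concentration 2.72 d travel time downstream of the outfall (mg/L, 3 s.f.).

DO ≈ 3.95 mg/L

Mixed DO = (8.92×8.81 + 2.31×2.61)/(8.92+2.31) = 84.61/11.23 = 7.535 mg/L.
Mixed L₀ = (8.92×3.74 + 2.31×161)/(11.23) = 405.3/11.23 = 36.09 mg/L.
Initial deficit D₀ = C_s − DO₀ = 9.23 − 7.535 = 1.695 mg/L.
D(2.72) = [0.252×36.09/(1.03−0.252)](e^(−0.252×2.72) − e^(−1.03×2.72)) + 1.695 e^(−1.03×2.72)
= 11.69 × (0.5039 − 0.06071) + 1.695 × 0.06071 = 5.283 mg/L.
DO = 9.23 − 5.283 = 3.947 mg/L.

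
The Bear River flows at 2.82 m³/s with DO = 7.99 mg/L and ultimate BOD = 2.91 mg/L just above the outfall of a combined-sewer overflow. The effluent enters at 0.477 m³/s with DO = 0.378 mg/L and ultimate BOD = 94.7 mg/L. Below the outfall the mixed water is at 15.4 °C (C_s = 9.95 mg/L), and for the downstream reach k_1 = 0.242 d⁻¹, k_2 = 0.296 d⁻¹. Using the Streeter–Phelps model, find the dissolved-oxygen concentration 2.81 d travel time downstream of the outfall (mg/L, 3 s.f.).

Mixed DO = (2.82×7.99 + 0.477×0.378)/(2.82+0.477) = 22.71/3.297 = 6.889 mg/L.
Mixed L₀ = (2.82×2.91 + 0.477×94.7)/(3.297) = 53.38/3.297 = 16.19 mg/L.
Initial deficit D₀ = C_s − DO₀ = 9.95 − 6.889 = 3.061 mg/L.
D(2.81) = [0.242×16.19/(0.296−0.242)](e^(−0.242×2.81) − e^(−0.296×2.81)) + 3.061 e^(−0.296×2.81)
= 72.55 × (0.5066 − 0.4353) + 3.061 × 0.4353 = 6.507 mg/L.
DO = 9.95 − 6.507 = 3.443 mg/L.

DO ≈ 3.44 mg/L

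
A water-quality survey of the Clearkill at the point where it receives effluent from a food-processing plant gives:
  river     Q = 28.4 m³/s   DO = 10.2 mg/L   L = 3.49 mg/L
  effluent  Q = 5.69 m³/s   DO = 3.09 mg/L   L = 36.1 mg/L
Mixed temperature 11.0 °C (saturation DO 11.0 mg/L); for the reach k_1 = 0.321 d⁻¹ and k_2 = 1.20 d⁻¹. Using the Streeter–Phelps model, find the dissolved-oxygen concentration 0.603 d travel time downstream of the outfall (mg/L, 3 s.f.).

Mixed DO = (28.4×10.2 + 5.69×3.09)/(28.4+5.69) = 307.3/34.09 = 9.013 mg/L.
Mixed L₀ = (28.4×3.49 + 5.69×36.1)/(34.09) = 304.5/34.09 = 8.933 mg/L.
Initial deficit D₀ = C_s − DO₀ = 11.0 − 9.013 = 1.987 mg/L.
D(0.603) = [0.321×8.933/(1.20−0.321)](e^(−0.321×0.603) − e^(−1.20×0.603)) + 1.987 e^(−1.20×0.603)
= 3.262 × (0.8240 − 0.4850) + 1.987 × 0.4850 = 2.070 mg/L.
DO = 11.0 − 2.070 = 8.930 mg/L.

DO ≈ 8.93 mg/L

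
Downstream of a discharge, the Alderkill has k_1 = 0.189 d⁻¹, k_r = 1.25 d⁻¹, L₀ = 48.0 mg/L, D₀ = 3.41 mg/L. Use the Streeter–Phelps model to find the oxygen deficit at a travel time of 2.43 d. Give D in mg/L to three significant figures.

k_1 L₀/(k_r−k_1) = 0.189×48.0/(1.25−0.189) = 9.072/1.061 = 8.550 mg/L.
e^(−k_1 t) = e^(−0.189×2.430) = 0.6317; e^(−k_r t) = e^(−1.25×2.430) = 0.04795.
D = 8.550 × (0.6317 − 0.04795) + 3.41 × 0.04795 = 4.992 + 0.1635 = 5.155 mg/L.

D ≈ 5.16 mg/L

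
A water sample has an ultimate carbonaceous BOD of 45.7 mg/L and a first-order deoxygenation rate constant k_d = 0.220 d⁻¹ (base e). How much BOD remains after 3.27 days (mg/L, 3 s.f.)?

L_t = L₀ e^(−k_d t) = 45.7 × e^(−0.220×3.27) = 45.7 × 0.4870 = 22.26 mg/L.

L ≈ 22.3 mg/L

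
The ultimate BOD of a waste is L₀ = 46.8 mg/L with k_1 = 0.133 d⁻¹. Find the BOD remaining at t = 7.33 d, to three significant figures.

L ≈ 17.7 mg/L

L_t = L₀ e^(−k_1 t) = 46.8 × e^(−0.133×7.33) = 46.8 × 0.3772 = 17.65 mg/L.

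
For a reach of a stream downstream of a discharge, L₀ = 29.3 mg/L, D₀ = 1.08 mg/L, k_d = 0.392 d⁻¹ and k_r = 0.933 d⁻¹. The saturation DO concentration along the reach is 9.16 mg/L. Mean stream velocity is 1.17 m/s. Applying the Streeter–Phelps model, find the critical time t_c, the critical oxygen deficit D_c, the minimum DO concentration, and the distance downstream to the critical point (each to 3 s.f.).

t_c ≈ 1.51 d; D_c ≈ 6.82 mg/L; min DO ≈ 2.34 mg/L; x_c ≈ 152 km

At the critical point dD/dt = 0, so k_d L₀ e^(−k_d t) = k_r D. Substituting D(t) from the Streeter–Phelps equation and solving for t gives
t_c = ln[(k_r/k_d)(1 − D₀(k_r−k_d)/(k_d L₀))] / (k_r−k_d).
Here k_r−k_d = 0.5410 d⁻¹ and 1 − D₀(k_r−k_d)/(k_d L₀) = 1 − 1.08×0.5410/(0.392×29.3) = 0.9491, so
t_c = ln(2.380 × 0.9491) / 0.5410 = 0.8149 / 0.5410 = 1.506 d.
L(t_c) = L₀ e^(−k_d t_c) = 29.3 × 0.5541 = 16.23 mg/L, and at the critical point k_r D_c = k_d L, so D_c = (0.392/0.933) × 16.23 = 6.821 mg/L.
Minimum DO = C_s − D_c = 9.16 − 6.821 = 2.339 mg/L.
x_c = v t_c = 1.17 m/s × 1.506 d × 86400 s/d = 152300 m ≈ 152 km.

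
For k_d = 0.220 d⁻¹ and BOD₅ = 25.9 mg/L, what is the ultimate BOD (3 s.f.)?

L₀ ≈ 38.8 mg/L

BOD₅ = L₀(1 − e^(−5k_d)) ⇒ L₀ = BOD₅ / (1 − e^(−5×0.220))
= 25.9 / (1 − 0.3329) = 25.9 / 0.6671 = 38.82 mg/L.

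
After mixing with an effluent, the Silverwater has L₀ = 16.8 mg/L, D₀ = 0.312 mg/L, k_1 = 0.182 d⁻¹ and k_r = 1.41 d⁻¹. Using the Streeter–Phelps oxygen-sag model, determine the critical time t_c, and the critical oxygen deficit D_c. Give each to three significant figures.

t_c ≈ 1.56 d; D_c ≈ 1.63 mg/L

With k_r/k_1 = 7.747 and 1 − D₀(k_r−k_1)/(k_1 L₀) = 0.8747,
t_c = ln(7.747 × 0.8747) / (1.41 − 0.182) = ln(6.776) / 1.228 = 1.913/1.228 = 1.558 d.
D_c = (k_1/k_r) L₀ e^(−k_1 t_c) = (0.182/1.41) × 16.8 × e^(−0.182×1.558) = 0.1291 × 16.8 × 0.7531 = 1.633 mg/L.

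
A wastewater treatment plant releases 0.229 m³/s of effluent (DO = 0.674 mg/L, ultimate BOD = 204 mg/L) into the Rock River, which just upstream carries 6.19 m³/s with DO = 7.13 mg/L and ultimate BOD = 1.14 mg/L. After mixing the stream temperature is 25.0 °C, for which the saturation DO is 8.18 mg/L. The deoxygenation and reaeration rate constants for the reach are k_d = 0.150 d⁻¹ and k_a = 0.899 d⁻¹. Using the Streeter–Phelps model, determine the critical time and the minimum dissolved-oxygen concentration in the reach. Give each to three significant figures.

Mixed DO = (6.19×7.13 + 0.229×0.674)/(6.19+0.229) = 44.29/6.419 = 6.900 mg/L.
Mixed L₀ = (6.19×1.14 + 0.229×204)/(6.419) = 53.77/6.419 = 8.377 mg/L.
Initial deficit D₀ = C_s − DO₀ = 8.18 − 6.900 = 1.280 mg/L.
t_c = (1/0.7490) ln[(0.899/0.150)(1 − 1.280×0.7490/(0.150×8.377))] = 1.335 × ln(1.419) = 0.4677 d.
D_c = (0.150/0.899) × 8.377 × e^(−0.150×0.4677) = 0.1669 × 8.377 × 0.9323 = 1.303 mg/L.
Minimum DO = 8.18 − 1.303 = 6.877 mg/L.

t_c ≈ 0.468 d; minimum DO ≈ 6.88 mg/L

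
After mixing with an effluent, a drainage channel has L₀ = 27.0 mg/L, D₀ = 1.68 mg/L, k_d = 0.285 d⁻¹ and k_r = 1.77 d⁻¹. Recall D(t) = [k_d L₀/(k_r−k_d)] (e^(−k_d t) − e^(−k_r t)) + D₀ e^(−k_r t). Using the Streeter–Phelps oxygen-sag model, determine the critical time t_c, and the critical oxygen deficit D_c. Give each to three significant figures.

With k_r/k_d = 6.211 and 1 − D₀(k_r−k_d)/(k_d L₀) = 0.6758,
t_c = ln(6.211 × 0.6758) / (1.77 − 0.285) = ln(4.197) / 1.485 = 1.434/1.485 = 0.9659 d.
L(t_c) = L₀ e^(−k_d t_c) = 27.0 × 0.7594 = 20.50 mg/L, and at the critical point k_r D_c = k_d L, so D_c = (0.285/1.77) × 20.50 = 3.301 mg/L.

t_c ≈ 0.966 d; D_c ≈ 3.30 mg/L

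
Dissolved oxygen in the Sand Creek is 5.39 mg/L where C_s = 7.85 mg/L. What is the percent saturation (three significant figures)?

68.7 % saturation

% saturation = C/C_s × 100 = 5.39/7.85 × 100 = 68.7 %.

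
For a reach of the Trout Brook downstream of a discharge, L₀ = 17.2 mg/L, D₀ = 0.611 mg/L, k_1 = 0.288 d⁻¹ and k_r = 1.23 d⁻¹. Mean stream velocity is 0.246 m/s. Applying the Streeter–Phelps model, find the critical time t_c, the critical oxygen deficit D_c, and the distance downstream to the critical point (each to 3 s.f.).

t_c ≈ 1.41 d; D_c ≈ 2.68 mg/L; x_c ≈ 30.0 km

With k_r/k_1 = 4.271 and 1 − D₀(k_r−k_1)/(k_1 L₀) = 0.8838,
t_c = ln(4.271 × 0.8838) / (1.23 − 0.288) = ln(3.775) / 0.9420 = 1.328/0.9420 = 1.410 d.
D_c = (k_1/k_r) L₀ e^(−k_1 t_c) = (0.288/1.23) × 17.2 × e^(−0.288×1.410) = 0.2341 × 17.2 × 0.6662 = 2.683 mg/L.
x_c = v t_c = 0.246 m/s × 1.410 d × 86400 s/d = 29970 m ≈ 30.0 km.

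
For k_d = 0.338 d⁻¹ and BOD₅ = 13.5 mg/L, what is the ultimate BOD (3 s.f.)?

BOD₅ = L₀(1 − e^(−5k_d)) ⇒ L₀ = BOD₅ / (1 − e^(−5×0.338))
= 13.5 / (1 − 0.1845) = 13.5 / 0.8155 = 16.55 mg/L.

L₀ ≈ 16.6 mg/L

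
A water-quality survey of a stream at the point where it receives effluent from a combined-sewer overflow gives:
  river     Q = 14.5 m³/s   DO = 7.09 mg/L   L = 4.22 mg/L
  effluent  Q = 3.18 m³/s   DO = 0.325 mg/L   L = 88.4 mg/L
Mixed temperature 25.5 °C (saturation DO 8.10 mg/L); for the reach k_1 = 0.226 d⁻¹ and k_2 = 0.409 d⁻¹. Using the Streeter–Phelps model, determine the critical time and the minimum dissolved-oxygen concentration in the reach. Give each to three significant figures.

Mixed DO = (14.5×7.09 + 3.18×0.325)/(14.5+3.18) = 103.8/17.68 = 5.873 mg/L.
Mixed L₀ = (14.5×4.22 + 3.18×88.4)/(17.68) = 342.3/17.68 = 19.36 mg/L.
Initial deficit D₀ = C_s − DO₀ = 8.10 − 5.873 = 2.227 mg/L.
t_c = (1/0.1830) ln[(0.409/0.226)(1 − 2.227×0.1830/(0.226×19.36))] = 5.464 × ln(1.641) = 2.707 d.
D_c = (0.226/0.409) × 19.36 × e^(−0.226×2.707) = 0.5526 × 19.36 × 0.5424 = 5.802 mg/L.
Minimum DO = 8.10 − 5.802 = 2.298 mg/L.

t_c ≈ 2.71 d; minimum DO ≈ 2.30 mg/L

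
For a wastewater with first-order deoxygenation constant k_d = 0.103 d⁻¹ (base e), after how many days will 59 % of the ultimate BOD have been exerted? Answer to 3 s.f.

y/L₀ = 1 − e^(−k_d t) = 0.59 ⇒ e^(−k_d t) = 0.410
t = −ln(0.410) / 0.103 = 0.8916 / 0.103 = 8.656 d.

t ≈ 8.66 d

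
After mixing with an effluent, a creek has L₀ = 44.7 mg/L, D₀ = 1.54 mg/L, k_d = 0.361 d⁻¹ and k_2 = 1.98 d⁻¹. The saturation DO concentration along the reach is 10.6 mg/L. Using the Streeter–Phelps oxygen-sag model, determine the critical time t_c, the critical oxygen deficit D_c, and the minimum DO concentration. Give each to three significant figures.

t_c = [1/(k_2−k_d)] ln[(k_2/k_d)(1 − D₀(k_2−k_d)/(k_d L₀))]
= [1/(1.98−0.361)] ln[(1.98/0.361)(1 − 1.54×1.619/(0.361×44.7))]
= (1/1.619) ln[5.485 × 0.8455] = 0.6177 × ln(4.637) = 0.6177 × 1.534 = 0.9476 d.
D_c = (k_d/k_2) L₀ e^(−k_d t_c) = (0.361/1.98) × 44.7 × e^(−0.361×0.9476) = 0.1823 × 44.7 × 0.7103 = 5.789 mg/L.
Minimum DO = C_s − D_c = 10.6 − 5.789 = 4.811 mg/L.

t_c ≈ 0.948 d; D_c ≈ 5.79 mg/L; min DO ≈ 4.81 mg/L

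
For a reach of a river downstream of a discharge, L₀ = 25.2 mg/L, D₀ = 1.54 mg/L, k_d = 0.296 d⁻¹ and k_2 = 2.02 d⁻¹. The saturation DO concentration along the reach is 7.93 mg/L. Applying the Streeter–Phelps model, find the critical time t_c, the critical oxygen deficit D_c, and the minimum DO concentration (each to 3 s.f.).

At the critical point dD/dt = 0, so k_d L₀ e^(−k_d t) = k_2 D. Substituting D(t) from the Streeter–Phelps equation and solving for t gives
t_c = ln[(k_2/k_d)(1 − D₀(k_2−k_d)/(k_d L₀))] / (k_2−k_d).
Here k_2−k_d = 1.724 d⁻¹ and 1 − D₀(k_2−k_d)/(k_d L₀) = 1 − 1.54×1.724/(0.296×25.2) = 0.6441, so
t_c = ln(6.824 × 0.6441) / 1.724 = 1.481 / 1.724 = 0.8588 d.
L(t_c) = L₀ e^(−k_d t_c) = 25.2 × 0.7755 = 19.54 mg/L, and at the critical point k_2 D_c = k_d L, so D_c = (0.296/2.02) × 19.54 = 2.864 mg/L.
Minimum DO = C_s − D_c = 7.93 − 2.864 = 5.066 mg/L.

t_c ≈ 0.859 d; D_c ≈ 2.86 mg/L; min DO ≈ 5.07 mg/L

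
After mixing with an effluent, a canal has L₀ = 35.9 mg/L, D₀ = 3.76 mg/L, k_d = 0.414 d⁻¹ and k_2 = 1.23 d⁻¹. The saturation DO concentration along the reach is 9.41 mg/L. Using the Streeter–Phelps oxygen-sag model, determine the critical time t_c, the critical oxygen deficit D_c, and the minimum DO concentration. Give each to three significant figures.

t_c ≈ 1.05 d; D_c ≈ 7.82 mg/L; min DO ≈ 1.59 mg/L

t_c = [1/(k_2−k_d)] ln[(k_2/k_d)(1 − D₀(k_2−k_d)/(k_d L₀))]
= [1/(1.23−0.414)] ln[(1.23/0.414)(1 − 3.76×0.8160/(0.414×35.9))]
= (1/0.8160) ln[2.971 × 0.7936] = 1.225 × ln(2.358) = 1.225 × 0.8577 = 1.051 d.
D_c = (k_d/k_2) L₀ e^(−k_d t_c) = (0.414/1.23) × 35.9 × e^(−0.414×1.051) = 0.3366 × 35.9 × 0.6472 = 7.820 mg/L.
Minimum DO = C_s − D_c = 9.41 − 7.820 = 1.590 mg/L.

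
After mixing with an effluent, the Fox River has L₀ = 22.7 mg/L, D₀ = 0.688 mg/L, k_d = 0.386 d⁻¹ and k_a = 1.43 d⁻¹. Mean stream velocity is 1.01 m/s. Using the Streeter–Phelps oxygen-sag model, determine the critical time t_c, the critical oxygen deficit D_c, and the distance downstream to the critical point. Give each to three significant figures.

With k_a/k_d = 3.705 and 1 − D₀(k_a−k_d)/(k_d L₀) = 0.9180,
t_c = ln(3.705 × 0.9180) / (1.43 − 0.386) = ln(3.401) / 1.044 = 1.224/1.044 = 1.172 d.
L(t_c) = L₀ e^(−k_d t_c) = 22.7 × 0.6360 = 14.44 mg/L, and at the critical point k_a D_c = k_d L, so D_c = (0.386/1.43) × 14.44 = 3.897 mg/L.
x_c = v t_c = 1.01 m/s × 1.172 d × 86400 s/d = 102300 m ≈ 102 km.

t_c ≈ 1.17 d; D_c ≈ 3.90 mg/L; x_c ≈ 102 km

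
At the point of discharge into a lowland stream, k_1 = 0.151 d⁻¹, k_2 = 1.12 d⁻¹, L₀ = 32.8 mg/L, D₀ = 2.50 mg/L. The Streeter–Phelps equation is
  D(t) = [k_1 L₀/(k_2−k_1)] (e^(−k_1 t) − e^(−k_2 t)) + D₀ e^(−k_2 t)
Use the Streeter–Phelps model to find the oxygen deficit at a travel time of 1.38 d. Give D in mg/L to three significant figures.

k_1 L₀/(k_2−k_1) = 0.151×32.8/(1.12−0.151) = 4.953/0.9690 = 5.111 mg/L.
e^(−k_1 t) = e^(−0.151×1.380) = 0.8119; e^(−k_2 t) = e^(−1.12×1.380) = 0.2132.
D = 5.111 × (0.8119 − 0.2132) + 2.50 × 0.2132 = 3.060 + 0.5330 = 3.593 mg/L.

D ≈ 3.59 mg/L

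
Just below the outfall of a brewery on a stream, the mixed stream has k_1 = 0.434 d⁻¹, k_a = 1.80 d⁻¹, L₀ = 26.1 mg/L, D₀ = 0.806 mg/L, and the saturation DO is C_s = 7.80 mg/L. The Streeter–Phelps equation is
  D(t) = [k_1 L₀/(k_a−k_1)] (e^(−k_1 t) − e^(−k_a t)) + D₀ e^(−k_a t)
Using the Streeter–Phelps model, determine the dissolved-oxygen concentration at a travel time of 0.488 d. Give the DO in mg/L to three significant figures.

k_1 L₀/(k_a−k_1) = 0.434×26.1/(1.80−0.434) = 11.33/1.366 = 8.292 mg/L.
e^(−k_1 t) = e^(−0.434×0.4880) = 0.8091; e^(−k_a t) = e^(−1.80×0.4880) = 0.4154.
D = 8.292 × (0.8091 − 0.4154) + 0.806 × 0.4154 = 3.265 + 0.3349 = 3.599 mg/L.
DO = C_s − D = 7.80 − 3.599 = 4.201 mg/L.

DO ≈ 4.20 mg/L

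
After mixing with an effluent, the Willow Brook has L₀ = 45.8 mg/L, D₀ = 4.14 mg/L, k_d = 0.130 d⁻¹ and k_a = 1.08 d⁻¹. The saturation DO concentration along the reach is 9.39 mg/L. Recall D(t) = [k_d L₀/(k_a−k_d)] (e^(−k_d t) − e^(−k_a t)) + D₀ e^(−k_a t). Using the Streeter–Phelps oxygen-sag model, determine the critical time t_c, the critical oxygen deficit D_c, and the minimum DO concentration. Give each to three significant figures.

t_c = [1/(k_a−k_d)] ln[(k_a/k_d)(1 − D₀(k_a−k_d)/(k_d L₀))]
= [1/(1.08−0.130)] ln[(1.08/0.130)(1 − 4.14×0.9500/(0.130×45.8))]
= (1/0.9500) ln[8.308 × 0.3394] = 1.053 × ln(2.820) = 1.053 × 1.037 = 1.091 d.
D_c = (k_d/k_a) L₀ e^(−k_d t_c) = (0.130/1.08) × 45.8 × e^(−0.130×1.091) = 0.1204 × 45.8 × 0.8677 = 4.784 mg/L.
Minimum DO = C_s − D_c = 9.39 − 4.784 = 4.606 mg/L.

t_c ≈ 1.09 d; D_c ≈ 4.78 mg/L; min DO ≈ 4.61 mg/L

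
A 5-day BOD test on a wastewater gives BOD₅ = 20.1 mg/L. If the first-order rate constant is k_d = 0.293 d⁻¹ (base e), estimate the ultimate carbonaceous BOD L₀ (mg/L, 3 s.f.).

BOD₅ = L₀(1 − e^(−5k_d)) ⇒ L₀ = BOD₅ / (1 − e^(−5×0.293))
= 20.1 / (1 − 0.2311) = 20.1 / 0.7689 = 26.14 mg/L.

L₀ ≈ 26.1 mg/L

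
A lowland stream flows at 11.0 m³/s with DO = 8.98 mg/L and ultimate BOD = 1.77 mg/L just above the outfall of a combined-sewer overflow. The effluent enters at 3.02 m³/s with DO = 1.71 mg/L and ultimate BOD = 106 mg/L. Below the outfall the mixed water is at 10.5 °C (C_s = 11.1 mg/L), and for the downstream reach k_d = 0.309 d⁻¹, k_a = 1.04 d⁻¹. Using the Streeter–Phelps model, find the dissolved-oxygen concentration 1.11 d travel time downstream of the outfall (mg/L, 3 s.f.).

Mixed DO = (11.0×8.98 + 3.02×1.71)/(11.0+3.02) = 103.9/14.02 = 7.414 mg/L.
Mixed L₀ = (11.0×1.77 + 3.02×106)/(14.02) = 339.6/14.02 = 24.22 mg/L.
Initial deficit D₀ = C_s − DO₀ = 11.1 − 7.414 = 3.686 mg/L.
D(1.11) = [0.309×24.22/(1.04−0.309)](e^(−0.309×1.11) − e^(−1.04×1.11)) + 3.686 e^(−1.04×1.11)
= 10.24 × (0.7096 − 0.3152) + 3.686 × 0.3152 = 5.200 mg/L.
DO = 11.1 − 5.200 = 5.900 mg/L.

DO ≈ 5.90 mg/L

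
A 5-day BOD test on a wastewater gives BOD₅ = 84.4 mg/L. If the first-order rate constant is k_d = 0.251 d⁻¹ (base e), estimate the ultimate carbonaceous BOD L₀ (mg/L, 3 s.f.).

BOD₅ = L₀(1 − e^(−5k_d)) ⇒ L₀ = BOD₅ / (1 − e^(−5×0.251))
= 84.4 / (1 − 0.2851) = 84.4 / 0.7149 = 118.1 mg/L.

L₀ ≈ 118 mg/L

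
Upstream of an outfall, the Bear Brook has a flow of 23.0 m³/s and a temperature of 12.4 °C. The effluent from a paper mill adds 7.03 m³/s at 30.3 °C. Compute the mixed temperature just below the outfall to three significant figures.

Flow-weighted mixing: C = (Q_r C_r + Q_w C_w)/(Q_r + Q_w)
= (23.0×12.4 + 7.03×30.3)/(23.0 + 7.03) = 498.2/30.03 = 16.59 °C.

16.6 °C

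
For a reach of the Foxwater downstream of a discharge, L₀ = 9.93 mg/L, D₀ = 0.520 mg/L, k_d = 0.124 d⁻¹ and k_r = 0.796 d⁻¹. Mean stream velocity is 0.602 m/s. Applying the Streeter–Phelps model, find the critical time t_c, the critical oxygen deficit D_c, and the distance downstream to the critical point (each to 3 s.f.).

With k_r/k_d = 6.419 and 1 − D₀(k_r−k_d)/(k_d L₀) = 0.7162,
t_c = ln(6.419 × 0.7162) / (0.796 − 0.124) = ln(4.598) / 0.6720 = 1.526/0.6720 = 2.270 d.
D_c = (k_d/k_r) L₀ e^(−k_d t_c) = (0.124/0.796) × 9.93 × e^(−0.124×2.270) = 0.1558 × 9.93 × 0.7547 = 1.167 mg/L.
x_c = v t_c = 0.602 m/s × 2.270 d × 86400 s/d = 118100 m ≈ 118 km.

t_c ≈ 2.27 d; D_c ≈ 1.17 mg/L; x_c ≈ 118 km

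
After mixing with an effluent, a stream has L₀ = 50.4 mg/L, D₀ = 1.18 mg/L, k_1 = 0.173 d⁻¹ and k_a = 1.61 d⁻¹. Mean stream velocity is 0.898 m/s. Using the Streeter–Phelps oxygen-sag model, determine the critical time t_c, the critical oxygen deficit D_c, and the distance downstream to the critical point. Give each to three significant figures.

With k_a/k_1 = 9.306 and 1 − D₀(k_a−k_1)/(k_1 L₀) = 0.8055,
t_c = ln(9.306 × 0.8055) / (1.61 − 0.173) = ln(7.497) / 1.437 = 2.014/1.437 = 1.402 d.
L(t_c) = L₀ e^(−k_1 t_c) = 50.4 × 0.7846 = 39.55 mg/L, and at the critical point k_a D_c = k_1 L, so D_c = (0.173/1.61) × 39.55 = 4.249 mg/L.
x_c = v t_c = 0.898 m/s × 1.402 d × 86400 s/d = 108800 m ≈ 109 km.

t_c ≈ 1.40 d; D_c ≈ 4.25 mg/L; x_c ≈ 109 km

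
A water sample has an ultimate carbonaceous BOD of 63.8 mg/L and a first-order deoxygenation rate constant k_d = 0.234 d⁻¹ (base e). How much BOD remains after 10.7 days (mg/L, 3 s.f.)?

L_t = L₀ e^(−k_d t) = 63.8 × e^(−0.234×10.7) = 63.8 × 0.08177 = 5.217 mg/L.

L ≈ 5.22 mg/L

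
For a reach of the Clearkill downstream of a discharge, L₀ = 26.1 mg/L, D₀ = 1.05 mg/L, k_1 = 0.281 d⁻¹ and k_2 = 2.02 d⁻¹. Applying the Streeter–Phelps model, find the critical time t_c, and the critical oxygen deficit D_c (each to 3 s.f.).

t_c = [1/(k_2−k_1)] ln[(k_2/k_1)(1 − D₀(k_2−k_1)/(k_1 L₀))]
= [1/(2.02−0.281)] ln[(2.02/0.281)(1 − 1.05×1.739/(0.281×26.1))]
= (1/1.739) ln[7.189 × 0.7510] = 0.5750 × ln(5.399) = 0.5750 × 1.686 = 0.9696 d.
L(t_c) = L₀ e^(−k_1 t_c) = 26.1 × 0.7615 = 19.88 mg/L, and at the critical point k_2 D_c = k_1 L, so D_c = (0.281/2.02) × 19.88 = 2.765 mg/L.

t_c ≈ 0.970 d; D_c ≈ 2.76 mg/L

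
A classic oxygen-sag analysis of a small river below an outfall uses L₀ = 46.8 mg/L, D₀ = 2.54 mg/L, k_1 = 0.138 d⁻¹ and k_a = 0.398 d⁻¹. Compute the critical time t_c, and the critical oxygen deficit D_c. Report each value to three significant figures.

t_c = [1/(k_a−k_1)] ln[(k_a/k_1)(1 − D₀(k_a−k_1)/(k_1 L₀))]
= [1/(0.398−0.138)] ln[(0.398/0.138)(1 − 2.54×0.2600/(0.138×46.8))]
= (1/0.2600) ln[2.884 × 0.8977] = 3.846 × ln(2.589) = 3.846 × 0.9513 = 3.659 d.
L(t_c) = L₀ e^(−k_1 t_c) = 46.8 × 0.6035 = 28.25 mg/L, and at the critical point k_a D_c = k_1 L, so D_c = (0.138/0.398) × 28.25 = 9.794 mg/L.

t_c ≈ 3.66 d; D_c ≈ 9.79 mg/L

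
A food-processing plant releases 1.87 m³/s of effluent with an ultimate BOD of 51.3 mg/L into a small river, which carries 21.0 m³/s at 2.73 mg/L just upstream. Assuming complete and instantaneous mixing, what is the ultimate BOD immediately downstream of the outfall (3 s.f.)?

6.70 mg/L

Flow-weighted mixing: C = (Q_r C_r + Q_w C_w)/(Q_r + Q_w)
= (21.0×2.73 + 1.87×51.3)/(21.0 + 1.87) = 153.3/22.87 = 6.701 mg/L.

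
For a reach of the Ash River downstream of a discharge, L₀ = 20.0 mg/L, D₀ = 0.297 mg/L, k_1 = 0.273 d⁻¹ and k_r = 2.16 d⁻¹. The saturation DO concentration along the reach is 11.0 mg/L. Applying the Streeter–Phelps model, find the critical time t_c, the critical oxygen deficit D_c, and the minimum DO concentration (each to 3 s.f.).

With k_r/k_1 = 7.912 and 1 − D₀(k_r−k_1)/(k_1 L₀) = 0.8974,
t_c = ln(7.912 × 0.8974) / (2.16 − 0.273) = ln(7.100) / 1.887 = 1.960/1.887 = 1.039 d.
D_c = (k_1/k_r) L₀ e^(−k_1 t_c) = (0.273/2.16) × 20.0 × e^(−0.273×1.039) = 0.1264 × 20.0 × 0.7531 = 1.904 mg/L.
Minimum DO = C_s − D_c = 11.0 − 1.904 = 9.096 mg/L.

t_c ≈ 1.04 d; D_c ≈ 1.90 mg/L; min DO ≈ 9.10 mg/L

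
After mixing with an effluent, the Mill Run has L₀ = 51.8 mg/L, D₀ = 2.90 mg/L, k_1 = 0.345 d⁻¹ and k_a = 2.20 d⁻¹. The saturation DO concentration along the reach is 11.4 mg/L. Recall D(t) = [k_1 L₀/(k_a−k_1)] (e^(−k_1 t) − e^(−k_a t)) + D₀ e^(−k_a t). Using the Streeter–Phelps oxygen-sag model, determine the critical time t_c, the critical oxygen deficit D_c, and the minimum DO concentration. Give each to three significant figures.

t_c ≈ 0.806 d; D_c ≈ 6.15 mg/L; min DO ≈ 5.25 mg/L

At the critical point dD/dt = 0, so k_1 L₀ e^(−k_1 t) = k_a D. Substituting D(t) from the Streeter–Phelps equation and solving for t gives
t_c = ln[(k_a/k_1)(1 − D₀(k_a−k_1)/(k_1 L₀))] / (k_a−k_1).
Here k_a−k_1 = 1.855 d⁻¹ and 1 − D₀(k_a−k_1)/(k_1 L₀) = 1 − 2.90×1.855/(0.345×51.8) = 0.6990, so
t_c = ln(6.377 × 0.6990) / 1.855 = 1.495 / 1.855 = 0.8057 d.
L(t_c) = L₀ e^(−k_1 t_c) = 51.8 × 0.7573 = 39.23 mg/L, and at the critical point k_a D_c = k_1 L, so D_c = (0.345/2.20) × 39.23 = 6.152 mg/L.
Minimum DO = C_s − D_c = 11.4 − 6.152 = 5.248 mg/L.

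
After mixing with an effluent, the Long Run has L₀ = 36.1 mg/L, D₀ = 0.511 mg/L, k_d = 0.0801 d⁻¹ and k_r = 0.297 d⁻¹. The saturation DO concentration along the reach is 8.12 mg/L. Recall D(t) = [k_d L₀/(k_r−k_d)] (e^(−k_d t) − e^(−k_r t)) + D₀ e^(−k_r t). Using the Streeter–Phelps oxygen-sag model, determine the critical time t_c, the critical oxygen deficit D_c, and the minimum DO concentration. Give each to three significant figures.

With k_r/k_d = 3.708 and 1 − D₀(k_r−k_d)/(k_d L₀) = 0.9617,
t_c = ln(3.708 × 0.9617) / (0.297 − 0.0801) = ln(3.566) / 0.2169 = 1.271/0.2169 = 5.862 d.
D_c = (k_d/k_r) L₀ e^(−k_d t_c) = (0.0801/0.297) × 36.1 × e^(−0.0801×5.862) = 0.2697 × 36.1 × 0.6253 = 6.088 mg/L.
Minimum DO = C_s − D_c = 8.12 − 6.088 = 2.032 mg/L.

t_c ≈ 5.86 d; D_c ≈ 6.09 mg/L; min DO ≈ 2.03 mg/L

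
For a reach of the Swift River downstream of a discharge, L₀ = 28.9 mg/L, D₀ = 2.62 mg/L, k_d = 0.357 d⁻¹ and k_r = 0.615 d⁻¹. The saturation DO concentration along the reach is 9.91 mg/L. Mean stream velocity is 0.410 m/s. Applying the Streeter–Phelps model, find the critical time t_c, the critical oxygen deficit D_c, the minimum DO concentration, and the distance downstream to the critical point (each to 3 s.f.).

With k_r/k_d = 1.723 and 1 − D₀(k_r−k_d)/(k_d L₀) = 0.9345,
t_c = ln(1.723 × 0.9345) / (0.615 − 0.357) = ln(1.610) / 0.2580 = 0.4761/0.2580 = 1.845 d.
L(t_c) = L₀ e^(−k_d t_c) = 28.9 × 0.5175 = 14.95 mg/L, and at the critical point k_r D_c = k_d L, so D_c = (0.357/0.615) × 14.95 = 8.681 mg/L.
Minimum DO = C_s − D_c = 9.91 − 8.681 = 1.229 mg/L.
x_c = v t_c = 0.410 m/s × 1.845 d × 86400 s/d = 65370 m ≈ 65.4 km.

t_c ≈ 1.85 d; D_c ≈ 8.68 mg/L; min DO ≈ 1.23 mg/L; x_c ≈ 65.4 km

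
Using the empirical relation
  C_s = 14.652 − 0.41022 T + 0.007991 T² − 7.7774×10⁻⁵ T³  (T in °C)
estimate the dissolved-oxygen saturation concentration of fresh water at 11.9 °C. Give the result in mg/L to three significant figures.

C_s = 14.652 − 0.41022×11.9 + 0.007991×11.9² − 7.7774×10⁻⁵×11.9³ = 10.77 mg/L.

C_s ≈ 10.8 mg/L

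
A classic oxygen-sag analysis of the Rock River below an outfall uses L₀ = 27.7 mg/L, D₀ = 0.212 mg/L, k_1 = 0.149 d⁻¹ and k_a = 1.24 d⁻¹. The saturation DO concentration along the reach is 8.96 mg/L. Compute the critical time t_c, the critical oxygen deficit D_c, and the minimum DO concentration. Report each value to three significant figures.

At the critical point dD/dt = 0, so k_1 L₀ e^(−k_1 t) = k_a D. Substituting D(t) from the Streeter–Phelps equation and solving for t gives
t_c = ln[(k_a/k_1)(1 − D₀(k_a−k_1)/(k_1 L₀))] / (k_a−k_1).
Here k_a−k_1 = 1.091 d⁻¹ and 1 − D₀(k_a−k_1)/(k_1 L₀) = 1 − 0.212×1.091/(0.149×27.7) = 0.9440, so
t_c = ln(8.322 × 0.9440) / 1.091 = 2.061 / 1.091 = 1.889 d.
D_c = (k_1/k_a) L₀ e^(−k_1 t_c) = (0.149/1.24) × 27.7 × e^(−0.149×1.889) = 0.1202 × 27.7 × 0.7546 = 2.512 mg/L.
Minimum DO = C_s − D_c = 8.96 − 2.512 = 6.448 mg/L.

t_c ≈ 1.89 d; D_c ≈ 2.51 mg/L; min DO ≈ 6.45 mg/L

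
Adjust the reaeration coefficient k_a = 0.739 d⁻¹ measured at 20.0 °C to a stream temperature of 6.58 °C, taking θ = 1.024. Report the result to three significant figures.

k_a(T₂) = k_a(T₁) · θ^(T₂−T₁) = 0.739 × 1.024^(6.58−20.0)
= 0.739 × 1.024^-13.4 = 0.739 × 0.7274 = 0.5376 d⁻¹.

k_a ≈ 0.538 d⁻¹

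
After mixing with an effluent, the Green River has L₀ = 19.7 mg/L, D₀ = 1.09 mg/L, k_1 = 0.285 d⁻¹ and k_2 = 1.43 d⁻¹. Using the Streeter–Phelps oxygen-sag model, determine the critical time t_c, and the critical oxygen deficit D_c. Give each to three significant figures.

t_c ≈ 1.19 d; D_c ≈ 2.80 mg/L

At the critical point dD/dt = 0, so k_1 L₀ e^(−k_1 t) = k_2 D. Substituting D(t) from the Streeter–Phelps equation and solving for t gives
t_c = ln[(k_2/k_1)(1 − D₀(k_2−k_1)/(k_1 L₀))] / (k_2−k_1).
Here k_2−k_1 = 1.145 d⁻¹ and 1 − D₀(k_2−k_1)/(k_1 L₀) = 1 − 1.09×1.145/(0.285×19.7) = 0.7777, so
t_c = ln(5.018 × 0.7777) / 1.145 = 1.362 / 1.145 = 1.189 d.
L(t_c) = L₀ e^(−k_1 t_c) = 19.7 × 0.7126 = 14.04 mg/L, and at the critical point k_2 D_c = k_1 L, so D_c = (0.285/1.43) × 14.04 = 2.798 mg/L.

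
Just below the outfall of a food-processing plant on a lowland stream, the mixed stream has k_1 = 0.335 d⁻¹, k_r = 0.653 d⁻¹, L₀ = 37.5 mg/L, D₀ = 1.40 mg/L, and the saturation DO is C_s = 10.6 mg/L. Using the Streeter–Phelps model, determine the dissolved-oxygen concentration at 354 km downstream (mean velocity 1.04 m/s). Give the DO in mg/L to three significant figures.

Travel time t = x/v = 354 km / (1.04 m/s) = 354000 m / 1.04 m/s = 340400 s = 3.940 d.
k_1 L₀/(k_r−k_1) = 0.335×37.5/(0.653−0.335) = 12.56/0.3180 = 39.50 mg/L.
e^(−k_1 t) = e^(−0.335×3.940) = 0.2672; e^(−k_r t) = e^(−0.653×3.940) = 0.07634.
D = 39.50 × (0.2672 − 0.07634) + 1.40 × 0.07634 = 7.540 + 0.1069 = 7.647 mg/L.
DO = C_s − D = 10.6 − 7.647 = 2.953 mg/L.

DO ≈ 2.95 mg/L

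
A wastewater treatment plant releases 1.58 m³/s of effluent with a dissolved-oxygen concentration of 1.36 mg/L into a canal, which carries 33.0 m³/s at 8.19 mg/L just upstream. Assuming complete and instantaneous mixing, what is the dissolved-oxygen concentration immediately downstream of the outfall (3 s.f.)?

7.88 mg/L

Flow-weighted mixing: C = (Q_r C_r + Q_w C_w)/(Q_r + Q_w)
= (33.0×8.19 + 1.58×1.36)/(33.0 + 1.58) = 272.4/34.58 = 7.878 mg/L.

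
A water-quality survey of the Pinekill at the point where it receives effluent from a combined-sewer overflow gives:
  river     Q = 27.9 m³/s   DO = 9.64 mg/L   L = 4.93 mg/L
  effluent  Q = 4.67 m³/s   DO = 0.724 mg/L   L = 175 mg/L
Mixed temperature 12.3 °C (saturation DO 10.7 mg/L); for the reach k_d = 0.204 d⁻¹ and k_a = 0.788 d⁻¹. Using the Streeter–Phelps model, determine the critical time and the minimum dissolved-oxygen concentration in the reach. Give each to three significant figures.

t_c ≈ 1.87 d; minimum DO ≈ 5.52 mg/L

Mixed DO = (27.9×9.64 + 4.67×0.724)/(27.9+4.67) = 272.3/32.57 = 8.362 mg/L.
Mixed L₀ = (27.9×4.93 + 4.67×175)/(32.57) = 954.8/32.57 = 29.32 mg/L.
Initial deficit D₀ = C_s − DO₀ = 10.7 − 8.362 = 2.338 mg/L.
t_c = (1/0.5840) ln[(0.788/0.204)(1 − 2.338×0.5840/(0.204×29.32))] = 1.712 × ln(2.981) = 1.870 d.
D_c = (0.204/0.788) × 29.32 × e^(−0.204×1.870) = 0.2589 × 29.32 × 0.6828 = 5.182 mg/L.
Minimum DO = 10.7 − 5.182 = 5.518 mg/L.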